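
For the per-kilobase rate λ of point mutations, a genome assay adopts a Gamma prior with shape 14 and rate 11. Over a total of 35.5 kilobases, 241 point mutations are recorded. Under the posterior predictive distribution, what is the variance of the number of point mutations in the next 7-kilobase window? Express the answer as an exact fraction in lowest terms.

127330/2883

Total count 241 over total exposure 35.5 kilobases.
Conjugate update: add total count to the shape and total exposure to the rate, giving Gamma(255, 93/2).
The posterior predictive for a window of length T is Negative Binomial with variance T·α'·(β'+T)/β'² = 7·255·(107/2)/(8649/4) = 127330/2883.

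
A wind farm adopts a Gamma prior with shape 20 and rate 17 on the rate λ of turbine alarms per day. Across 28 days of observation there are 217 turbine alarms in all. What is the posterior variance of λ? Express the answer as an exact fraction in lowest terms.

Total count 217 over total exposure 28 days.
Conjugate update: add total count to the shape and total exposure to the rate, giving Gamma(237, 45).
Posterior variance = α'/β'² = 237/2025 = 79/675.

79/675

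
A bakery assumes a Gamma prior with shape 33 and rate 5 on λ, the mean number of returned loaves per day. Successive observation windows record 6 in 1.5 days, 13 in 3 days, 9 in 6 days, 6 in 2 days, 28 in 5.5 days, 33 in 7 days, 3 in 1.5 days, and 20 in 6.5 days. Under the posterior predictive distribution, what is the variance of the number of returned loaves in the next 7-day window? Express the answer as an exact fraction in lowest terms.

47565/1444

Total count: 6 + 13 + 9 + 6 + 28 + 33 + 3 + 20 = 118.
Total exposure: 1.5 + 3 + 6 + 2 + 5.5 + 7 + 1.5 + 6.5 = 33 days.
By Gamma–Poisson conjugacy, the posterior is Gamma(α + Σx, β + Σt) = Gamma(33 + 118, 5 + 33) = Gamma(151, 38).
The posterior predictive for a window of length T is Negative Binomial with variance T·α'·(β'+T)/β'² = 7·151·45/1444 = 47565/1444.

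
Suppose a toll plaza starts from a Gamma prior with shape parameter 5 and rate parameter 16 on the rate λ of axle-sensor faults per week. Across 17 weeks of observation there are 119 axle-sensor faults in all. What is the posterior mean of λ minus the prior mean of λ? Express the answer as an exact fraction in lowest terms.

1819/528

Total count 119 over total exposure 17 weeks.
Conjugate update: add total count to the shape and total exposure to the rate, giving Gamma(124, 33).
Posterior mean = 124/33 = 124/33; prior mean = 5/16 = 5/16. Difference = 124/33 − 5/16 = 1819/528.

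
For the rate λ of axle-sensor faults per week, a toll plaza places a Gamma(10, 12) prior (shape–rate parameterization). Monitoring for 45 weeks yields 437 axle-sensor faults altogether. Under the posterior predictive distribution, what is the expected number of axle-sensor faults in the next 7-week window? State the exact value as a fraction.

Total count 437 over total exposure 45 weeks.
Conjugate update: add total count to the shape and total exposure to the rate, giving Gamma(447, 57).
Predictive mean over a 7-week window = T·E[λ|data] = 7·447/57 = 1043/19.

1043/19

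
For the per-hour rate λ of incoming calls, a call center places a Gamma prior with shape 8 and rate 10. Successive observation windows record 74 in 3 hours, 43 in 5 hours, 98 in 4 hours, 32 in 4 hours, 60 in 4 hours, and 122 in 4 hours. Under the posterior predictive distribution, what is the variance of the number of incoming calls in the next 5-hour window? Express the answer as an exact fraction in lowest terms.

85215/1156

Total count: 74 + 43 + 98 + 32 + 60 + 122 = 429.
Total exposure: 3 + 5 + 4 + 4 + 4 + 4 = 24 hours.
Conjugate update: add total count to the shape and total exposure to the rate, giving Gamma(437, 34).
The posterior predictive for a window of length T is Negative Binomial with variance T·α'·(β'+T)/β'² = 5·437·39/1156 = 85215/1156.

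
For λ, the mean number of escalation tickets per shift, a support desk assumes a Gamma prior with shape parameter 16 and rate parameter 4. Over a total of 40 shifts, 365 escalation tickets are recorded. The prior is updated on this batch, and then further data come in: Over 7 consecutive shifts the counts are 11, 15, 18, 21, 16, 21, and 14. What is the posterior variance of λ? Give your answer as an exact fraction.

497/2601

Total count 365 over total exposure 40 shifts.
After the first batch: Gamma(16 + 365, 4 + 40) = Gamma(381, 44).
Total count: 11 + 15 + 18 + 21 + 16 + 21 + 14 = 116.
Total exposure: 7 shifts.
After the second batch: Gamma(381 + 116, 44 + 7) = Gamma(497, 51).
Posterior variance = α'/β'² = 497/2601.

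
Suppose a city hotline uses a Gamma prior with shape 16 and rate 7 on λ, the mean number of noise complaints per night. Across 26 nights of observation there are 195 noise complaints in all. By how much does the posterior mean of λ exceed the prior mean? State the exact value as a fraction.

Total count 195 over total exposure 26 nights.
Conjugate update: add total count to the shape and total exposure to the rate, giving Gamma(211, 33).
Posterior mean = 211/33 = 211/33; prior mean = 16/7 = 16/7. Difference = 211/33 − 16/7 = 949/231.

949/231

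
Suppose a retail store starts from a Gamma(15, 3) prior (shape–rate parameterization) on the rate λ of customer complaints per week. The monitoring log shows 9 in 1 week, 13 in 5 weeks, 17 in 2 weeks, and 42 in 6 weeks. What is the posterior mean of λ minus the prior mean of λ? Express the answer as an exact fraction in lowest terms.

Total count: 9 + 13 + 17 + 42 = 81.
Total exposure: 1 + 5 + 2 + 6 = 14 weeks.
The Gamma prior is conjugate for the Poisson rate, so λ | data ~ Gamma(15+81, 3+14) = Gamma(96, 17).
Posterior mean = 96/17 = 96/17; prior mean = 15/3 = 5. Difference = 96/17 − 5 = 11/17.

11/17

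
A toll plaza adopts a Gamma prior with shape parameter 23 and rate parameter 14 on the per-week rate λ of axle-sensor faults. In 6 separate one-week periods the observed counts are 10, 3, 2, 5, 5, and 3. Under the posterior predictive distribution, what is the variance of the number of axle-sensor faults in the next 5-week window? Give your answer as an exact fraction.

Total count: 10 + 3 + 2 + 5 + 5 + 3 = 28.
Total exposure: 6 weeks.
The Gamma prior is conjugate for the Poisson rate, so λ | data ~ Gamma(23+28, 14+6) = Gamma(51, 20).
The posterior predictive for a window of length T is Negative Binomial with variance T·α'·(β'+T)/β'² = 5·51·25/400 = 255/16.

255/16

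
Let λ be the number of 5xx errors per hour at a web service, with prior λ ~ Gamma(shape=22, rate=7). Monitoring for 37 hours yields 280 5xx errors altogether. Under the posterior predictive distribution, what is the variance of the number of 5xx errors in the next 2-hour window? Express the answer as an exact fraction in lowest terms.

Total count 280 over total exposure 37 hours.
The Gamma prior is conjugate for the Poisson rate, so λ | data ~ Gamma(22+280, 7+37) = Gamma(302, 44).
The posterior predictive for a window of length T is Negative Binomial with variance T·α'·(β'+T)/β'² = 2·302·46/1936 = 3473/242.

3473/242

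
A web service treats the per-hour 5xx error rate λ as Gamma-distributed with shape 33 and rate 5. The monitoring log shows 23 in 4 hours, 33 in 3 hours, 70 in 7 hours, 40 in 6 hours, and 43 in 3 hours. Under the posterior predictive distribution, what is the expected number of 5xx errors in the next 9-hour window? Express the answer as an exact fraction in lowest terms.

1089/14

Total count: 23 + 33 + 70 + 40 + 43 = 209.
Total exposure: 4 + 3 + 7 + 6 + 3 = 23 hours.
Gamma(α, β) with Poisson data over total exposure Σt gives posterior Gamma(α+Σx, β+Σt) = Gamma(242, 28).
Predictive mean over a 9-hour window = T·E[λ|data] = 9·242/28 = 1089/14.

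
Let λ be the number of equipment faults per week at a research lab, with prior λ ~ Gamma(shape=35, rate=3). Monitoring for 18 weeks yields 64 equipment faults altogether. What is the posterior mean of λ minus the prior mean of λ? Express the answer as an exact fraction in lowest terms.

-146/21

Total count 64 over total exposure 18 weeks.
Gamma(α, β) with Poisson data over total exposure Σt gives posterior Gamma(α+Σx, β+Σt) = Gamma(99, 21).
Posterior mean = 99/21 = 33/7; prior mean = 35/3 = 35/3. Difference = 33/7 − 35/3 = -146/21.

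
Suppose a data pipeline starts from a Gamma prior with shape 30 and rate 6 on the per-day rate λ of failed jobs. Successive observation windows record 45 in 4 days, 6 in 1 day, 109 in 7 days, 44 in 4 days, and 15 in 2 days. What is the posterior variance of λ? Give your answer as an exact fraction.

Total count: 45 + 6 + 109 + 44 + 15 = 219.
Total exposure: 4 + 1 + 7 + 4 + 2 = 18 days.
Posterior: α' = 30 + 219 = 249, β' = 6 + 18 = 24.
Posterior variance = α'/β'² = 249/576 = 83/192.

83/192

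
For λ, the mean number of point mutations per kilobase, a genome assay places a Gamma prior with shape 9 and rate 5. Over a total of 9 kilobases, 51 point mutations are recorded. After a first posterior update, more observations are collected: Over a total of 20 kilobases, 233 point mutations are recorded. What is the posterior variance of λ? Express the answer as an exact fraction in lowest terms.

293/1156

Total count 51 over total exposure 9 kilobases.
After the first batch: Gamma(9 + 51, 5 + 9) = Gamma(60, 14).
Total count 233 over total exposure 20 kilobases.
After the second batch: Gamma(60 + 233, 14 + 20) = Gamma(293, 34).
Posterior variance = α'/β'² = 293/1156.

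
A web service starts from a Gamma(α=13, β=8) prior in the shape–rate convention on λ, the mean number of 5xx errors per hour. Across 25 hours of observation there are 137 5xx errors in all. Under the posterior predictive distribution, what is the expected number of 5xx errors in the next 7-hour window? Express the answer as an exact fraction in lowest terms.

Total count 137 over total exposure 25 hours.
Posterior: α' = 13 + 137 = 150, β' = 8 + 25 = 33.
Predictive mean over a 7-hour window = T·E[λ|data] = 7·150/33 = 350/11.

350/11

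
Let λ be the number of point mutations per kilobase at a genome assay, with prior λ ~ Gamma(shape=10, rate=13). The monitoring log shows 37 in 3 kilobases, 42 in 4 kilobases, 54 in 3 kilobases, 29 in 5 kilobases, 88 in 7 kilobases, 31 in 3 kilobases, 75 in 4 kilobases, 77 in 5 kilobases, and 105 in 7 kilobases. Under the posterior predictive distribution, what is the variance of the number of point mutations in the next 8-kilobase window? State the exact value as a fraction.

Total count: 37 + 42 + 54 + 29 + 88 + 31 + 75 + 77 + 105 = 538.
Total exposure: 3 + 4 + 3 + 5 + 7 + 3 + 4 + 5 + 7 = 41 kilobases.
Conjugate update: add total count to the shape and total exposure to the rate, giving Gamma(548, 54).
The posterior predictive for a window of length T is Negative Binomial with variance T·α'·(β'+T)/β'² = 8·548·62/2916 = 67952/729.

67952/729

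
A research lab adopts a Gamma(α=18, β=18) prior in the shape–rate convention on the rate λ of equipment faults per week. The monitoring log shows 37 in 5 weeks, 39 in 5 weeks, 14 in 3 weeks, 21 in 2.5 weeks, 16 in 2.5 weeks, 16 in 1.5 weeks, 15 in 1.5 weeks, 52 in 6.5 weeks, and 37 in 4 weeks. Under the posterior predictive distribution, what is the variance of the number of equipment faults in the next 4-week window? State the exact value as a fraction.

Total count: 37 + 39 + 14 + 21 + 16 + 16 + 15 + 52 + 37 = 247.
Total exposure: 5 + 5 + 3 + 2.5 + 2.5 + 1.5 + 1.5 + 6.5 + 4 = 31.5 weeks.
Posterior: α' = 18 + 247 = 265, β' = 18 + 31.5 = 99/2.
The posterior predictive for a window of length T is Negative Binomial with variance T·α'·(β'+T)/β'² = 4·265·(107/2)/(9801/4) = 226840/9801.

226840/9801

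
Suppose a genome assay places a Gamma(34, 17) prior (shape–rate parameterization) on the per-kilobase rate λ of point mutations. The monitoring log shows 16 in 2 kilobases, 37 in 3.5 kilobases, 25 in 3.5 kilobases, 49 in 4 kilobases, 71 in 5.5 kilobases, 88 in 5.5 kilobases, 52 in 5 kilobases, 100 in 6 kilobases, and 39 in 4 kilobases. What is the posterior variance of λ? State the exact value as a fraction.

Total count: 16 + 37 + 25 + 49 + 71 + 88 + 52 + 100 + 39 = 477.
Total exposure: 2 + 3.5 + 3.5 + 4 + 5.5 + 5.5 + 5 + 6 + 4 = 39 kilobases.
By Gamma–Poisson conjugacy, the posterior is Gamma(α + Σx, β + Σt) = Gamma(34 + 477, 17 + 39) = Gamma(511, 56).
Posterior variance = α'/β'² = 511/3136 = 73/448.

73/448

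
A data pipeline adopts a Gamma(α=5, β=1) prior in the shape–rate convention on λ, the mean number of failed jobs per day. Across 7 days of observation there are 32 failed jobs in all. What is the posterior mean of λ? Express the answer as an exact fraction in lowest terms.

37/8

Total count 32 over total exposure 7 days.
Gamma(α, β) with Poisson data over total exposure Σt gives posterior Gamma(α+Σx, β+Σt) = Gamma(37, 8).
Posterior mean = α'/β' = 37/8.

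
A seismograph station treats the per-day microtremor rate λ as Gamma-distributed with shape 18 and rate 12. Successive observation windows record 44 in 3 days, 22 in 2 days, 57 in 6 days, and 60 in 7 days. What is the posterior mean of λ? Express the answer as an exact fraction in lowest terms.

67/10

Total count: 44 + 22 + 57 + 60 = 183.
Total exposure: 3 + 2 + 6 + 7 = 18 days.
Conjugate update: add total count to the shape and total exposure to the rate, giving Gamma(201, 30).
Posterior mean = α'/β' = 201/30 = 67/10.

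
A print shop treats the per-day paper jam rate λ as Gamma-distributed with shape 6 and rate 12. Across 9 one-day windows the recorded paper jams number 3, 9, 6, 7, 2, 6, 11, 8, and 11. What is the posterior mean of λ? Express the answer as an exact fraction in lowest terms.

23/7

Total count: 3 + 9 + 6 + 7 + 2 + 6 + 11 + 8 + 11 = 63.
Total exposure: 9 days.
Conjugate update: add total count to the shape and total exposure to the rate, giving Gamma(69, 21).
Posterior mean = α'/β' = 69/21 = 23/7.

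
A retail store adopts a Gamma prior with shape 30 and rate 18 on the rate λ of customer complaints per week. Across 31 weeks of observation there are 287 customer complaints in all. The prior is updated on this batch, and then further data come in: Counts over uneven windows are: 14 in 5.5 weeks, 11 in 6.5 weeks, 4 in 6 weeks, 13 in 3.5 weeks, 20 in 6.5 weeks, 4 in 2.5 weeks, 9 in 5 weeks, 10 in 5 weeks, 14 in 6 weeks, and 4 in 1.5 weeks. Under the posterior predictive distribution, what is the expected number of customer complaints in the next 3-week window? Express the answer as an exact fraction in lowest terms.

Total count 287 over total exposure 31 weeks.
After the first batch: Gamma(30 + 287, 18 + 31) = Gamma(317, 49).
Total count: 14 + 11 + 4 + 13 + 20 + 4 + 9 + 10 + 14 + 4 = 103.
Total exposure: 5.5 + 6.5 + 6 + 3.5 + 6.5 + 2.5 + 5 + 5 + 6 + 1.5 = 48 weeks.
After the second batch: Gamma(317 + 103, 49 + 48) = Gamma(420, 97).
Predictive mean over a 3-week window = T·E[λ|data] = 3·420/97 = 1260/97.

1260/97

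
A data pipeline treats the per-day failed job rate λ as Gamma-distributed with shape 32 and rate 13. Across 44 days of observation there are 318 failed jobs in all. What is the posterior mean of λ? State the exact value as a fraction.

350/57

Total count 318 over total exposure 44 days.
Conjugate update: add total count to the shape and total exposure to the rate, giving Gamma(350, 57).
Posterior mean = α'/β' = 350/57.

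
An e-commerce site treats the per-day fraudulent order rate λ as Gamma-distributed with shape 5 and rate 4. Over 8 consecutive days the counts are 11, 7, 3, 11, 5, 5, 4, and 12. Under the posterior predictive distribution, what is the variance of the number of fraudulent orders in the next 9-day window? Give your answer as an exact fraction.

Total count: 11 + 7 + 3 + 11 + 5 + 5 + 4 + 12 = 58.
Total exposure: 8 days.
By Gamma–Poisson conjugacy, the posterior is Gamma(α + Σx, β + Σt) = Gamma(5 + 58, 4 + 8) = Gamma(63, 12).
The posterior predictive for a window of length T is Negative Binomial with variance T·α'·(β'+T)/β'² = 9·63·21/144 = 1323/16.

1323/16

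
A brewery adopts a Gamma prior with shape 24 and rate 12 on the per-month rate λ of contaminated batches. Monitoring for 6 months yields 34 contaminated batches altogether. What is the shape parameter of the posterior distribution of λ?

58

Total count 34 over total exposure 6 months.
Conjugate update: add total count to the shape and total exposure to the rate, giving Gamma(58, 18).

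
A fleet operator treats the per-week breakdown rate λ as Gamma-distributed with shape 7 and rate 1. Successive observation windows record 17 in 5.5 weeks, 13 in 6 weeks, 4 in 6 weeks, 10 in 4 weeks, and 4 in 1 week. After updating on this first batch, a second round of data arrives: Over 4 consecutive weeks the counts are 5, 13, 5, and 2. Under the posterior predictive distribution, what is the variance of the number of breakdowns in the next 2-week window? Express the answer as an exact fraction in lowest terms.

Total count: 17 + 13 + 4 + 10 + 4 = 48.
Total exposure: 5.5 + 6 + 6 + 4 + 1 = 22.5 weeks.
After the first batch: Gamma(7 + 48, 1 + 22.5) = Gamma(55, 47/2).
Total count: 5 + 13 + 5 + 2 = 25.
Total exposure: 4 weeks.
After the second batch: Gamma(55 + 25, 47/2 + 4) = Gamma(80, 55/2).
The posterior predictive for a window of length T is Negative Binomial with variance T·α'·(β'+T)/β'² = 2·80·(59/2)/(3025/4) = 3776/605.

3776/605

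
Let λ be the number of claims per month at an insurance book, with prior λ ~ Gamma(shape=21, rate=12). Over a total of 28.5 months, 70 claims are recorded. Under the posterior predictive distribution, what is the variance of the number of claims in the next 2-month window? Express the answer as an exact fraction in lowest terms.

30940/6561

Total count 70 over total exposure 28.5 months.
Posterior: α' = 21 + 70 = 91, β' = 12 + 28.5 = 81/2.
The posterior predictive for a window of length T is Negative Binomial with variance T·α'·(β'+T)/β'² = 2·91·(85/2)/(6561/4) = 30940/6561.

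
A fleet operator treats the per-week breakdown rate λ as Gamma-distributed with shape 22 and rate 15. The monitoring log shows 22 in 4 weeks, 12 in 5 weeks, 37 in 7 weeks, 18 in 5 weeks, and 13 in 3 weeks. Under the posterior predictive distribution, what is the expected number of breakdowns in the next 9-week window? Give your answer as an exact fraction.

Total count: 22 + 12 + 37 + 18 + 13 = 102.
Total exposure: 4 + 5 + 7 + 5 + 3 = 24 weeks.
Posterior: α' = 22 + 102 = 124, β' = 15 + 24 = 39.
Predictive mean over a 9-week window = T·E[λ|data] = 9·124/39 = 372/13.

372/13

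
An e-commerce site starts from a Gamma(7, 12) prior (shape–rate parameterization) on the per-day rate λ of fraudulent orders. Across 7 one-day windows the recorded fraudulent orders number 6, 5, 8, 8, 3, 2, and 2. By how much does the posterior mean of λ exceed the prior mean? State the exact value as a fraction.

Total count: 6 + 5 + 8 + 8 + 3 + 2 + 2 = 34.
Total exposure: 7 days.
Gamma(α, β) with Poisson data over total exposure Σt gives posterior Gamma(α+Σx, β+Σt) = Gamma(41, 19).
Posterior mean = 41/19 = 41/19; prior mean = 7/12 = 7/12. Difference = 41/19 − 7/12 = 359/228.

359/228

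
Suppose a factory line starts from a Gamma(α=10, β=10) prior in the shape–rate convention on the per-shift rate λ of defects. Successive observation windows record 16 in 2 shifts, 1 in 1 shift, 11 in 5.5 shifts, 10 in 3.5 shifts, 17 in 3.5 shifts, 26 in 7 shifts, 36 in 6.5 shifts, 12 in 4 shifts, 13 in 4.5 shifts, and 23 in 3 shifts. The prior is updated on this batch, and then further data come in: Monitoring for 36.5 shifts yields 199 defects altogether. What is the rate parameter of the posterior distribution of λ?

Total count: 16 + 1 + 11 + 10 + 17 + 26 + 36 + 12 + 13 + 23 = 165.
Total exposure: 2 + 1 + 5.5 + 3.5 + 3.5 + 7 + 6.5 + 4 + 4.5 + 3 = 40.5 shifts.
After the first batch: Gamma(10 + 165, 10 + 40.5) = Gamma(175, 101/2).
Total count 199 over total exposure 36.5 shifts.
After the second batch: Gamma(175 + 199, 101/2 + 36.5) = Gamma(374, 87).

87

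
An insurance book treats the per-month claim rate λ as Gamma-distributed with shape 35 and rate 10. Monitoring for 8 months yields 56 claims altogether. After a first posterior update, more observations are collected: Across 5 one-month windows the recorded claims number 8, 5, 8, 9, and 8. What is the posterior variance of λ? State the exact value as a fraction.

129/529

Total count 56 over total exposure 8 months.
After the first batch: Gamma(35 + 56, 10 + 8) = Gamma(91, 18).
Total count: 8 + 5 + 8 + 9 + 8 = 38.
Total exposure: 5 months.
After the second batch: Gamma(91 + 38, 18 + 5) = Gamma(129, 23).
Posterior variance = α'/β'² = 129/529.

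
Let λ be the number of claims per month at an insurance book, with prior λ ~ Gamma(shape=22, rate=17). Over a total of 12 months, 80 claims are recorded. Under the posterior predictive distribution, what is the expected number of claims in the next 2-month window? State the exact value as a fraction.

204/29

Total count 80 over total exposure 12 months.
Conjugate update: add total count to the shape and total exposure to the rate, giving Gamma(102, 29).
Predictive mean over a 2-month window = T·E[λ|data] = 2·102/29 = 204/29.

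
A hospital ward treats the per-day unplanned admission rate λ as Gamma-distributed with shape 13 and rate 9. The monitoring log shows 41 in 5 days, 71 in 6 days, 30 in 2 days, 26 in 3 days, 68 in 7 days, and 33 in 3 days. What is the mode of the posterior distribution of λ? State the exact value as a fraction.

281/35

Total count: 41 + 71 + 30 + 26 + 68 + 33 = 269.
Total exposure: 5 + 6 + 2 + 3 + 7 + 3 = 26 days.
Conjugate update: add total count to the shape and total exposure to the rate, giving Gamma(282, 35).
Posterior mode = (α'−1)/β' = 281/35.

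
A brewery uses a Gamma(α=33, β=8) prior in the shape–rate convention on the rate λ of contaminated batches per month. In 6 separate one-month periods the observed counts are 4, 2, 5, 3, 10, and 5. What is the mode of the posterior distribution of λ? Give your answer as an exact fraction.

Total count: 4 + 2 + 5 + 3 + 10 + 5 = 29.
Total exposure: 6 months.
Conjugate update: add total count to the shape and total exposure to the rate, giving Gamma(62, 14).
Posterior mode = (α'−1)/β' = 61/14.

61/14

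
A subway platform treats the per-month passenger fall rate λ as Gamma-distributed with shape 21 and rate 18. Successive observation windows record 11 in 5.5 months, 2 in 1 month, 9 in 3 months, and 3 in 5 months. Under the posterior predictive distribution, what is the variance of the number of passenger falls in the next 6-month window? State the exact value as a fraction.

42504/4225

Total count: 11 + 2 + 9 + 3 = 25.
Total exposure: 5.5 + 1 + 3 + 5 = 14.5 months.
Conjugate update: add total count to the shape and total exposure to the rate, giving Gamma(46, 65/2).
The posterior predictive for a window of length T is Negative Binomial with variance T·α'·(β'+T)/β'² = 6·46·(77/2)/(4225/4) = 42504/4225.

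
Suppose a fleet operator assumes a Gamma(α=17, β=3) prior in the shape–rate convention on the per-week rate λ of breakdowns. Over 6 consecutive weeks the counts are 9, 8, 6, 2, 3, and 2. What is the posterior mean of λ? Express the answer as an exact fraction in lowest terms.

47/9

Total count: 9 + 8 + 6 + 2 + 3 + 2 = 30.
Total exposure: 6 weeks.
Gamma(α, β) with Poisson data over total exposure Σt gives posterior Gamma(α+Σx, β+Σt) = Gamma(47, 9).
Posterior mean = α'/β' = 47/9.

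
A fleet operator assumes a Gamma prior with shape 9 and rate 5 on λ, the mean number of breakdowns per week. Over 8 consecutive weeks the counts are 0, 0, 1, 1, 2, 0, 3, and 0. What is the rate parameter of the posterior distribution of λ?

Total count: 0 + 0 + 1 + 1 + 2 + 0 + 3 + 0 = 7.
Total exposure: 8 weeks.
By Gamma–Poisson conjugacy, the posterior is Gamma(α + Σx, β + Σt) = Gamma(9 + 7, 5 + 8) = Gamma(16, 13).

13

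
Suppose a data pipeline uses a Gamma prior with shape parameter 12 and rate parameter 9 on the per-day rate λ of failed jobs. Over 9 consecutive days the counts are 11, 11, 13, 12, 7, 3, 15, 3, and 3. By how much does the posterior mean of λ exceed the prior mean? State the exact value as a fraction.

Total count: 11 + 11 + 13 + 12 + 7 + 3 + 15 + 3 + 3 = 78.
Total exposure: 9 days.
Conjugate update: add total count to the shape and total exposure to the rate, giving Gamma(90, 18).
Posterior mean = 90/18 = 5; prior mean = 12/9 = 4/3. Difference = 5 − 4/3 = 11/3.

11/3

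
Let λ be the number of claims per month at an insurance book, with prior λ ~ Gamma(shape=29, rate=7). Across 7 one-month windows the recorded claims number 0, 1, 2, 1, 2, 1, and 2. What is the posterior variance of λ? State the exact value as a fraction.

Total count: 0 + 1 + 2 + 1 + 2 + 1 + 2 = 9.
Total exposure: 7 months.
The Gamma prior is conjugate for the Poisson rate, so λ | data ~ Gamma(29+9, 7+7) = Gamma(38, 14).
Posterior variance = α'/β'² = 38/196 = 19/98.

19/98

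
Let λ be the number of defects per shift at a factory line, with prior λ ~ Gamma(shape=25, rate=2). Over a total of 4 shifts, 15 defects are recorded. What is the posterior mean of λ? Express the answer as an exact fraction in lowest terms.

Total count 15 over total exposure 4 shifts.
By Gamma–Poisson conjugacy, the posterior is Gamma(α + Σx, β + Σt) = Gamma(25 + 15, 2 + 4) = Gamma(40, 6).
Posterior mean = α'/β' = 40/6 = 20/3.

20/3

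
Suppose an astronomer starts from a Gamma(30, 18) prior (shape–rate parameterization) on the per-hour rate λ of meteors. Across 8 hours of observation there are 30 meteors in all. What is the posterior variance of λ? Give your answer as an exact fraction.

Total count 30 over total exposure 8 hours.
The Gamma prior is conjugate for the Poisson rate, so λ | data ~ Gamma(30+30, 18+8) = Gamma(60, 26).
Posterior variance = α'/β'² = 60/676 = 15/169.

15/169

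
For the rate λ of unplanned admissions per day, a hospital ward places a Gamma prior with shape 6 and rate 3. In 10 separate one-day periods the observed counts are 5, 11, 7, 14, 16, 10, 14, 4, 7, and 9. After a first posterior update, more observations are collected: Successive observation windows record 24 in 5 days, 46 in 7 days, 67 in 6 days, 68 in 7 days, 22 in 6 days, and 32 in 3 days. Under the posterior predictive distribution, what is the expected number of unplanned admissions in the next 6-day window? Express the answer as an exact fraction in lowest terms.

2172/47

Total count: 5 + 11 + 7 + 14 + 16 + 10 + 14 + 4 + 7 + 9 = 97.
Total exposure: 10 days.
After the first batch: Gamma(6 + 97, 3 + 10) = Gamma(103, 13).
Total count: 24 + 46 + 67 + 68 + 22 + 32 = 259.
Total exposure: 5 + 7 + 6 + 7 + 6 + 3 = 34 days.
After the second batch: Gamma(103 + 259, 13 + 34) = Gamma(362, 47).
Predictive mean over a 6-day window = T·E[λ|data] = 6·362/47 = 2172/47.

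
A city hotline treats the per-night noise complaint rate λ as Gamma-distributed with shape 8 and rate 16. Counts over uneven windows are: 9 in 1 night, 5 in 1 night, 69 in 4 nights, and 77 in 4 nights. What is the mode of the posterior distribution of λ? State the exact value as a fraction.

Total count: 9 + 5 + 69 + 77 = 160.
Total exposure: 1 + 1 + 4 + 4 = 10 nights.
By Gamma–Poisson conjugacy, the posterior is Gamma(α + Σx, β + Σt) = Gamma(8 + 160, 16 + 10) = Gamma(168, 26).
Posterior mode = (α'−1)/β' = 167/26.

167/26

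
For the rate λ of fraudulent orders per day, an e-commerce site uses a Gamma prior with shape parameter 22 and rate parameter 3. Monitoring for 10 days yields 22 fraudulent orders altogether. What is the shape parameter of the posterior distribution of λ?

Total count 22 over total exposure 10 days.
The Gamma prior is conjugate for the Poisson rate, so λ | data ~ Gamma(22+22, 3+10) = Gamma(44, 13).

44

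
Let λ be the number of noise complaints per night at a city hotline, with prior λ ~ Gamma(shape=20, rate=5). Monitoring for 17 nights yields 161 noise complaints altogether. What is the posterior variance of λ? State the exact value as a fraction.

Total count 161 over total exposure 17 nights.
Gamma(α, β) with Poisson data over total exposure Σt gives posterior Gamma(α+Σx, β+Σt) = Gamma(181, 22).
Posterior variance = α'/β'² = 181/484.

181/484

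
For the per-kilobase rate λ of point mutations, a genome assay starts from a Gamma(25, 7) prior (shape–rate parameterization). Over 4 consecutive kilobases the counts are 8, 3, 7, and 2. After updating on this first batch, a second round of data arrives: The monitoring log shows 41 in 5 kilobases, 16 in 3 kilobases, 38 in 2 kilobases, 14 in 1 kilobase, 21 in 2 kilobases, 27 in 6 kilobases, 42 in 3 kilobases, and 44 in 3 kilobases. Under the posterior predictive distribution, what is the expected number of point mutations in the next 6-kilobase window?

48

Total count: 8 + 3 + 7 + 2 = 20.
Total exposure: 4 kilobases.
After the first batch: Gamma(25 + 20, 7 + 4) = Gamma(45, 11).
Total count: 41 + 16 + 38 + 14 + 21 + 27 + 42 + 44 = 243.
Total exposure: 5 + 3 + 2 + 1 + 2 + 6 + 3 + 3 = 25 kilobases.
After the second batch: Gamma(45 + 243, 11 + 25) = Gamma(288, 36).
Predictive mean over a 6-kilobase window = T·E[λ|data] = 6·288/36 = 48.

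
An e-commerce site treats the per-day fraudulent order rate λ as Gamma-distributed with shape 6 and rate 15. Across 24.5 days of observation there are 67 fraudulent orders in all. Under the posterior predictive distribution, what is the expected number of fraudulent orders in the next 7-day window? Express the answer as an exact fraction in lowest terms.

Total count 67 over total exposure 24.5 days.
Gamma(α, β) with Poisson data over total exposure Σt gives posterior Gamma(α+Σx, β+Σt) = Gamma(73, 79/2).
Predictive mean over a 7-day window = T·E[λ|data] = 7·73/(79/2) = 1022/79.

1022/79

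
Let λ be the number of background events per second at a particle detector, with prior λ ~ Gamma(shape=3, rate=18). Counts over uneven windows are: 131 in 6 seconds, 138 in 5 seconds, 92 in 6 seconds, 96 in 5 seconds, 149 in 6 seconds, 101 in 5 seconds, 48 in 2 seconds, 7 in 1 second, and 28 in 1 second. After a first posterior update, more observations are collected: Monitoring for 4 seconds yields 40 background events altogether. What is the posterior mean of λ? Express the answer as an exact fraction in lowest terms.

833/59

Total count: 131 + 138 + 92 + 96 + 149 + 101 + 48 + 7 + 28 = 790.
Total exposure: 6 + 5 + 6 + 5 + 6 + 5 + 2 + 1 + 1 = 37 seconds.
After the first batch: Gamma(3 + 790, 18 + 37) = Gamma(793, 55).
Total count 40 over total exposure 4 seconds.
After the second batch: Gamma(793 + 40, 55 + 4) = Gamma(833, 59).
Posterior mean = α'/β' = 833/59.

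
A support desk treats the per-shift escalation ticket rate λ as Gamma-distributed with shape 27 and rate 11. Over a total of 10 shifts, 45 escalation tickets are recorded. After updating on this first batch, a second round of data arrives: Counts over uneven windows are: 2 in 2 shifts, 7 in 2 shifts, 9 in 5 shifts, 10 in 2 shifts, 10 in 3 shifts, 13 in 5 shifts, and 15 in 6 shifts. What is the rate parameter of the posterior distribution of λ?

46

Total count 45 over total exposure 10 shifts.
After the first batch: Gamma(27 + 45, 11 + 10) = Gamma(72, 21).
Total count: 2 + 7 + 9 + 10 + 10 + 13 + 15 = 66.
Total exposure: 2 + 2 + 5 + 2 + 3 + 5 + 6 = 25 shifts.
After the second batch: Gamma(72 + 66, 21 + 25) = Gamma(138, 46).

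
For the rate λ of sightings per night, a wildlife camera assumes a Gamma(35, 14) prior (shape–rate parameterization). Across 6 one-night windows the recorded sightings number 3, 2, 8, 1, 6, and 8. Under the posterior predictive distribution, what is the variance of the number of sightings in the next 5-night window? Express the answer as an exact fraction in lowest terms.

Total count: 3 + 2 + 8 + 1 + 6 + 8 = 28.
Total exposure: 6 nights.
Gamma(α, β) with Poisson data over total exposure Σt gives posterior Gamma(α+Σx, β+Σt) = Gamma(63, 20).
The posterior predictive for a window of length T is Negative Binomial with variance T·α'·(β'+T)/β'² = 5·63·25/400 = 315/16.

315/16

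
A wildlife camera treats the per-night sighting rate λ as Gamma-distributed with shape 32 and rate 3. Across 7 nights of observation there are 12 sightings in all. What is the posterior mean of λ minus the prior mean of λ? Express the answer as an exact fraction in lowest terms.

Total count 12 over total exposure 7 nights.
By Gamma–Poisson conjugacy, the posterior is Gamma(α + Σx, β + Σt) = Gamma(32 + 12, 3 + 7) = Gamma(44, 10).
Posterior mean = 44/10 = 22/5; prior mean = 32/3 = 32/3. Difference = 22/5 − 32/3 = -94/15.

-94/15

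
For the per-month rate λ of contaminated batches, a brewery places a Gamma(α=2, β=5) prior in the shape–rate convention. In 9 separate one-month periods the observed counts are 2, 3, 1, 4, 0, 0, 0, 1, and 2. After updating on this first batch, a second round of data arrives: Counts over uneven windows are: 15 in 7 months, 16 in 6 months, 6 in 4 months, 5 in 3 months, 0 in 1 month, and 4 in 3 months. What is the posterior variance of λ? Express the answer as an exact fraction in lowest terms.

Total count: 2 + 3 + 1 + 4 + 0 + 0 + 0 + 1 + 2 = 13.
Total exposure: 9 months.
After the first batch: Gamma(2 + 13, 5 + 9) = Gamma(15, 14).
Total count: 15 + 16 + 6 + 5 + 0 + 4 = 46.
Total exposure: 7 + 6 + 4 + 3 + 1 + 3 = 24 months.
After the second batch: Gamma(15 + 46, 14 + 24) = Gamma(61, 38).
Posterior variance = α'/β'² = 61/1444.

61/1444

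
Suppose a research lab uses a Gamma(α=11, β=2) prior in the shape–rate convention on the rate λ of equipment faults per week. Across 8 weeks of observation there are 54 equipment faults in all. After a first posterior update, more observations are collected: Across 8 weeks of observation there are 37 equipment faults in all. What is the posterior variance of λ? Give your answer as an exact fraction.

17/54

Total count 54 over total exposure 8 weeks.
After the first batch: Gamma(11 + 54, 2 + 8) = Gamma(65, 10).
Total count 37 over total exposure 8 weeks.
After the second batch: Gamma(65 + 37, 10 + 8) = Gamma(102, 18).
Posterior variance = α'/β'² = 102/324 = 17/54.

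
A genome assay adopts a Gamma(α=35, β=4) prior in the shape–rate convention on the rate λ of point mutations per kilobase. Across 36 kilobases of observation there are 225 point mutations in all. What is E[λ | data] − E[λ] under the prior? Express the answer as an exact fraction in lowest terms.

-9/4

Total count 225 over total exposure 36 kilobases.
Gamma(α, β) with Poisson data over total exposure Σt gives posterior Gamma(α+Σx, β+Σt) = Gamma(260, 40).
Posterior mean = 260/40 = 13/2; prior mean = 35/4 = 35/4. Difference = 13/2 − 35/4 = -9/4.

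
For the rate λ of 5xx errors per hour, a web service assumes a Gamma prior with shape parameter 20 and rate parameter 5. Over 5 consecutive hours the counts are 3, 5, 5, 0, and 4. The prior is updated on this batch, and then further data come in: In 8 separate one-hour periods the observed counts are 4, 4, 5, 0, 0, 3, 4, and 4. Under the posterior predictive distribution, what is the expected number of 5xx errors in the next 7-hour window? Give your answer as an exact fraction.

427/18

Total count: 3 + 5 + 5 + 0 + 4 = 17.
Total exposure: 5 hours.
After the first batch: Gamma(20 + 17, 5 + 5) = Gamma(37, 10).
Total count: 4 + 4 + 5 + 0 + 0 + 3 + 4 + 4 = 24.
Total exposure: 8 hours.
After the second batch: Gamma(37 + 24, 10 + 8) = Gamma(61, 18).
Predictive mean over a 7-hour window = T·E[λ|data] = 7·61/18 = 427/18.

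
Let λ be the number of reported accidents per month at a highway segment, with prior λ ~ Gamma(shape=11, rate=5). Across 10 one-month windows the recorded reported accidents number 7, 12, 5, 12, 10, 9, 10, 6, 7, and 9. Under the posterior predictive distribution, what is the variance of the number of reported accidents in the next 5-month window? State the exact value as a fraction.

Total count: 7 + 12 + 5 + 12 + 10 + 9 + 10 + 6 + 7 + 9 = 87.
Total exposure: 10 months.
The Gamma prior is conjugate for the Poisson rate, so λ | data ~ Gamma(11+87, 5+10) = Gamma(98, 15).
The posterior predictive for a window of length T is Negative Binomial with variance T·α'·(β'+T)/β'² = 5·98·20/225 = 392/9.

392/9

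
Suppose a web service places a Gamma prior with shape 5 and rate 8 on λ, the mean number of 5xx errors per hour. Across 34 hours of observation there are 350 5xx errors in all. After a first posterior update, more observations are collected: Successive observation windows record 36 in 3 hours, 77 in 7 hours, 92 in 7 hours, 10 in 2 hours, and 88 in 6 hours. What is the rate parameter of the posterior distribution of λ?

Total count 350 over total exposure 34 hours.
After the first batch: Gamma(5 + 350, 8 + 34) = Gamma(355, 42).
Total count: 36 + 77 + 92 + 10 + 88 = 303.
Total exposure: 3 + 7 + 7 + 2 + 6 = 25 hours.
After the second batch: Gamma(355 + 303, 42 + 25) = Gamma(658, 67).

67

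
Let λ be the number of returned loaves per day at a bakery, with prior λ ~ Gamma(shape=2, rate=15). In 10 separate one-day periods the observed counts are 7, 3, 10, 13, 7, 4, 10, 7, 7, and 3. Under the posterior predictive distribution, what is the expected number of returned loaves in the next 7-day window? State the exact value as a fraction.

Total count: 7 + 3 + 10 + 13 + 7 + 4 + 10 + 7 + 7 + 3 = 71.
Total exposure: 10 days.
By Gamma–Poisson conjugacy, the posterior is Gamma(α + Σx, β + Σt) = Gamma(2 + 71, 15 + 10) = Gamma(73, 25).
Predictive mean over a 7-day window = T·E[λ|data] = 7·73/25 = 511/25.

511/25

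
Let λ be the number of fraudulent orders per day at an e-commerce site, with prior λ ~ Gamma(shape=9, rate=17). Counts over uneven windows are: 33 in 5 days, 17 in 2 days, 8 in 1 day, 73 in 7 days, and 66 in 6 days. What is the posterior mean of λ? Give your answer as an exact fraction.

Total count: 33 + 17 + 8 + 73 + 66 = 197.
Total exposure: 5 + 2 + 1 + 7 + 6 = 21 days.
By Gamma–Poisson conjugacy, the posterior is Gamma(α + Σx, β + Σt) = Gamma(9 + 197, 17 + 21) = Gamma(206, 38).
Posterior mean = α'/β' = 206/38 = 103/19.

103/19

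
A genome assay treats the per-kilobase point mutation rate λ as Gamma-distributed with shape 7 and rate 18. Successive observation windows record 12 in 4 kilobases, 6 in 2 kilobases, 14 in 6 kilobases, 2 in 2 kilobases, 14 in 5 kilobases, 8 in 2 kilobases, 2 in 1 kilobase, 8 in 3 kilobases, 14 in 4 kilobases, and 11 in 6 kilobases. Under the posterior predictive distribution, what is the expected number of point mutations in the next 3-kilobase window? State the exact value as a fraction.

294/53

Total count: 12 + 6 + 14 + 2 + 14 + 8 + 2 + 8 + 14 + 11 = 91.
Total exposure: 4 + 2 + 6 + 2 + 5 + 2 + 1 + 3 + 4 + 6 = 35 kilobases.
The Gamma prior is conjugate for the Poisson rate, so λ | data ~ Gamma(7+91, 18+35) = Gamma(98, 53).
Predictive mean over a 3-kilobase window = T·E[λ|data] = 3·98/53 = 294/53.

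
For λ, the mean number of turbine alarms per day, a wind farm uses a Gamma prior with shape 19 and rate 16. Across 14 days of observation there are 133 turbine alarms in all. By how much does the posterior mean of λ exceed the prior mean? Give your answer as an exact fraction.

931/240

Total count 133 over total exposure 14 days.
Gamma(α, β) with Poisson data over total exposure Σt gives posterior Gamma(α+Σx, β+Σt) = Gamma(152, 30).
Posterior mean = 152/30 = 76/15; prior mean = 19/16 = 19/16. Difference = 76/15 − 19/16 = 931/240.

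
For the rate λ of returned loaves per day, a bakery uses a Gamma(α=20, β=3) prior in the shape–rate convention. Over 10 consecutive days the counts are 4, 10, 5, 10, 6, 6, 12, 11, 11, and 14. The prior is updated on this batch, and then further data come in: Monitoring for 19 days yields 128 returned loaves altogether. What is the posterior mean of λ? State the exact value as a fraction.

Total count: 4 + 10 + 5 + 10 + 6 + 6 + 12 + 11 + 11 + 14 = 89.
Total exposure: 10 days.
After the first batch: Gamma(20 + 89, 3 + 10) = Gamma(109, 13).
Total count 128 over total exposure 19 days.
After the second batch: Gamma(109 + 128, 13 + 19) = Gamma(237, 32).
Posterior mean = α'/β' = 237/32.

237/32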